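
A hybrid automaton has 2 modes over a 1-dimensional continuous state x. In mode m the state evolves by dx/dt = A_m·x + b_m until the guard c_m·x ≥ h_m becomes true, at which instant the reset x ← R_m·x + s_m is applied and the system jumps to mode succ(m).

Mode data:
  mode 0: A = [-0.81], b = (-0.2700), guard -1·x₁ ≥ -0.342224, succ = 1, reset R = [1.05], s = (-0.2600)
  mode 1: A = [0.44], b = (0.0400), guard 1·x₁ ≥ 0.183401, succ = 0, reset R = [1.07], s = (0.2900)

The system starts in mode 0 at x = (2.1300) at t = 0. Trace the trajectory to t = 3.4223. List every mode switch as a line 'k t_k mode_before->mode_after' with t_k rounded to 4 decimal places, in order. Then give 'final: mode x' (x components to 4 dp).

1 1.5972 0->1
2 2.4289 1->0
3 2.6675 0->1
final: 1 0.1743

Mode 0: guard c·x = -0.3422 hit at Δt = 1.5972 (t = 1.5972), x⁻ = (0.3422) → reset → x⁺ = (0.0993), jump to mode 1
Mode 1: guard c·x = 0.1834 hit at Δt = 0.8317 (t = 2.4289), x⁻ = (0.1834) → reset → x⁺ = (0.4862), jump to mode 0
Mode 0: guard c·x = -0.3422 hit at Δt = 0.2386 (t = 2.6675), x⁻ = (0.3422) → reset → x⁺ = (0.0993), jump to mode 1
Mode 1: flow for 0.7548 to horizon, guard not reached → x = (0.1743)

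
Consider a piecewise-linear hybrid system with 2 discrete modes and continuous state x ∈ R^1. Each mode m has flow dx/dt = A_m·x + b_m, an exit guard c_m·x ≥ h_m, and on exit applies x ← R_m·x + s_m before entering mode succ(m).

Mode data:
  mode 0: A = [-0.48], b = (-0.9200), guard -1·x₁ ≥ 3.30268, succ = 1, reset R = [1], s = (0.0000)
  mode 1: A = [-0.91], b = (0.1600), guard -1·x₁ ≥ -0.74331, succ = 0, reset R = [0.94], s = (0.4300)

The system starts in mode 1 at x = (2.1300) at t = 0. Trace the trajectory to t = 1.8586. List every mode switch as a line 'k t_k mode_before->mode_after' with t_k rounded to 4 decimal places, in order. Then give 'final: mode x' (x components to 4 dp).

Mode 1: guard c·x = -0.7433 hit at Δt = 1.3588 (t = 1.3588), x⁻ = (0.7433) → reset → x⁺ = (1.1287), jump to mode 0
Mode 0: flow for 0.4998 to horizon, guard not reached → x = (0.4791)

1 1.3588 1->0
final: 0 0.4791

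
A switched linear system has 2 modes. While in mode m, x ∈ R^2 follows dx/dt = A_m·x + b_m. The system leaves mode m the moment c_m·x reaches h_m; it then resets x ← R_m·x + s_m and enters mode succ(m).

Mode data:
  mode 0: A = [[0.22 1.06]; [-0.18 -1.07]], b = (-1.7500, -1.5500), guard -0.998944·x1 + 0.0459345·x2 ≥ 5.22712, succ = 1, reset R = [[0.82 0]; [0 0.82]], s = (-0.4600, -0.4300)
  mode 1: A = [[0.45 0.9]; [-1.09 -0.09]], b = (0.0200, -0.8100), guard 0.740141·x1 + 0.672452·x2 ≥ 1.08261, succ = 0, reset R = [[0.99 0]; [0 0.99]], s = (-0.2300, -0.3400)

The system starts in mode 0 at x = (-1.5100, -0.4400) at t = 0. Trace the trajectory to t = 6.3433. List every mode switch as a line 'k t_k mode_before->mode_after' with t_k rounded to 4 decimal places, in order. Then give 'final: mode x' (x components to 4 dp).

1 1.1787 0->1
2 2.7044 1->0
3 4.5688 0->1
4 5.9775 1->0
final: 0 -3.4400 3.5911

Mode 0: guard c·x = 5.2271 hit at Δt = 1.1787 (t = 1.1787), x⁻ = (-5.2658, -0.7206) → reset → x⁺ = (-4.7779, -1.0209), jump to mode 1
Mode 1: guard c·x = 1.0826 hit at Δt = 1.5257 (t = 2.7044), x⁻ = (-4.5810, 6.6520) → reset → x⁺ = (-4.7652, 6.2455), jump to mode 0
Mode 0: guard c·x = 5.2271 hit at Δt = 1.8644 (t = 4.5688), x⁻ = (-5.2231, 0.2085) → reset → x⁺ = (-4.7429, -0.2590), jump to mode 1
Mode 1: guard c·x = 1.0826 hit at Δt = 1.4086 (t = 5.9775), x⁻ = (-4.0823, 6.1032) → reset → x⁺ = (-4.2715, 5.7022), jump to mode 0
Mode 0: flow for 0.3658 to horizon, guard not reached → x = (-3.4400, 3.5911)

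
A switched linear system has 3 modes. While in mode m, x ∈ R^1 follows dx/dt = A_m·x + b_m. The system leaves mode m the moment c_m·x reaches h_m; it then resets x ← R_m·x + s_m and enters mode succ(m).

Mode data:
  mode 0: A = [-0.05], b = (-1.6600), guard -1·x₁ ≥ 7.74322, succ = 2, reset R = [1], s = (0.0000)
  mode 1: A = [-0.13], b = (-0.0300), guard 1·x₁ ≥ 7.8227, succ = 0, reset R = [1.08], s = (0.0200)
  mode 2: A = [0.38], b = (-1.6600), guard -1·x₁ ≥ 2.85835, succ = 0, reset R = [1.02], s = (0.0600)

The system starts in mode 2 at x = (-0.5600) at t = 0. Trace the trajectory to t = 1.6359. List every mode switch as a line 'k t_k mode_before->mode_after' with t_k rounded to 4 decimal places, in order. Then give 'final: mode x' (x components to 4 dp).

Mode 2: guard c·x = 2.8584 hit at Δt = 1.0073 (t = 1.0073), x⁻ = (-2.8583) → reset → x⁺ = (-2.8555), jump to mode 0
Mode 0: flow for 0.6286 to horizon, guard not reached → x = (-3.7944)

1 1.0073 2->0
final: 0 -3.7944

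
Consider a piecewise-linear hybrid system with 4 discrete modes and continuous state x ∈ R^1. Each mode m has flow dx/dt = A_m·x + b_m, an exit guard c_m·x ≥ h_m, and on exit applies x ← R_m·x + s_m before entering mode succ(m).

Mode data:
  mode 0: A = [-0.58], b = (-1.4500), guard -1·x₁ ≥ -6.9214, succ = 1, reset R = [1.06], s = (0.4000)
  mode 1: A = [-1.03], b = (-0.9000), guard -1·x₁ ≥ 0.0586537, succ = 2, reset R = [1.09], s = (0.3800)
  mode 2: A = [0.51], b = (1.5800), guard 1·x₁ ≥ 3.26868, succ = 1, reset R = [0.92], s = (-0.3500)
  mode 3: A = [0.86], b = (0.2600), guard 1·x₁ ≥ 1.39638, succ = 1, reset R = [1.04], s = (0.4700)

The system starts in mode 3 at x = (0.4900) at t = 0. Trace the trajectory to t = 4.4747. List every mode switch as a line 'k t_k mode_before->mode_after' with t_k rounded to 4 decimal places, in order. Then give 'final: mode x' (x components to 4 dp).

1 0.8868 3->1
2 2.0835 1->2
3 3.3054 2->1
final: 1 0.1851

Mode 3: guard c·x = 1.3964 hit at Δt = 0.8868 (t = 0.8868), x⁻ = (1.3964) → reset → x⁺ = (1.9222), jump to mode 1
Mode 1: guard c·x = 0.0587 hit at Δt = 1.1967 (t = 2.0835), x⁻ = (-0.0587) → reset → x⁺ = (0.3161), jump to mode 2
Mode 2: guard c·x = 3.2687 hit at Δt = 1.2219 (t = 3.3054), x⁻ = (3.2687) → reset → x⁺ = (2.6572), jump to mode 1
Mode 1: flow for 1.1693 to horizon, guard not reached → x = (0.1851)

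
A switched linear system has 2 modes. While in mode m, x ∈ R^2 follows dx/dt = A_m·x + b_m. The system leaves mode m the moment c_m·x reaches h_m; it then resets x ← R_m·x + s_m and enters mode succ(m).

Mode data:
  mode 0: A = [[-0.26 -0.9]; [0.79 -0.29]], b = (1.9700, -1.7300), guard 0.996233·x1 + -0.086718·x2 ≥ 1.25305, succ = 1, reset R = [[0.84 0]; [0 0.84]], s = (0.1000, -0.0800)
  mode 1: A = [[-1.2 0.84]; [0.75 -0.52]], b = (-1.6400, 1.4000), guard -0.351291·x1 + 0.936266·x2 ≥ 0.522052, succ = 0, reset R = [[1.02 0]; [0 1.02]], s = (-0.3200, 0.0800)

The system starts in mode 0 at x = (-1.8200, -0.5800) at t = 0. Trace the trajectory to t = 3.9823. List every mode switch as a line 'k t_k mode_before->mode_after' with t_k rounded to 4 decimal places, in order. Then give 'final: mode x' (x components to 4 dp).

1 0.8560 0->1
2 2.3093 1->0
3 3.2611 0->1
final: 1 -0.5159 0.0158

Mode 0: guard c·x = 1.2530 hit at Δt = 0.8560 (t = 0.8560), x⁻ = (1.0865, -1.9676) → reset → x⁺ = (1.0127, -1.7328), jump to mode 1
Mode 1: guard c·x = 0.5221 hit at Δt = 1.4533 (t = 2.3093), x⁻ = (-1.1160, 0.1389) → reset → x⁺ = (-1.4583, 0.2216), jump to mode 0
Mode 0: guard c·x = 1.2530 hit at Δt = 0.9518 (t = 3.2611), x⁻ = (1.1381, -1.3753) → reset → x⁺ = (1.0560, -1.2352), jump to mode 1
Mode 1: flow for 0.7212 to horizon, guard not reached → x = (-0.5159, 0.0158)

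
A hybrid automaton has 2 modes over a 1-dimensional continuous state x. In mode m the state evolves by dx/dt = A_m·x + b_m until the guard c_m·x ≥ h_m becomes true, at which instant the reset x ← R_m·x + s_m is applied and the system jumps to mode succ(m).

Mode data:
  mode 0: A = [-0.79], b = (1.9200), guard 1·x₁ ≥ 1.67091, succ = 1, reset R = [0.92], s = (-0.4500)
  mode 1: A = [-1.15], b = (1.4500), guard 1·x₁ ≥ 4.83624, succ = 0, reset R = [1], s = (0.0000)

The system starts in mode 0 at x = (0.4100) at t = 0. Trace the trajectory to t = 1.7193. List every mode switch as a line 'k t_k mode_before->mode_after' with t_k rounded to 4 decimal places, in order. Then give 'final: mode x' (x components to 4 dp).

1 1.2385 0->1
final: 1 1.1610

Mode 0: guard c·x = 1.6709 hit at Δt = 1.2385 (t = 1.2385), x⁻ = (1.6709) → reset → x⁺ = (1.0872), jump to mode 1
Mode 1: flow for 0.4808 to horizon, guard not reached → x = (1.1610)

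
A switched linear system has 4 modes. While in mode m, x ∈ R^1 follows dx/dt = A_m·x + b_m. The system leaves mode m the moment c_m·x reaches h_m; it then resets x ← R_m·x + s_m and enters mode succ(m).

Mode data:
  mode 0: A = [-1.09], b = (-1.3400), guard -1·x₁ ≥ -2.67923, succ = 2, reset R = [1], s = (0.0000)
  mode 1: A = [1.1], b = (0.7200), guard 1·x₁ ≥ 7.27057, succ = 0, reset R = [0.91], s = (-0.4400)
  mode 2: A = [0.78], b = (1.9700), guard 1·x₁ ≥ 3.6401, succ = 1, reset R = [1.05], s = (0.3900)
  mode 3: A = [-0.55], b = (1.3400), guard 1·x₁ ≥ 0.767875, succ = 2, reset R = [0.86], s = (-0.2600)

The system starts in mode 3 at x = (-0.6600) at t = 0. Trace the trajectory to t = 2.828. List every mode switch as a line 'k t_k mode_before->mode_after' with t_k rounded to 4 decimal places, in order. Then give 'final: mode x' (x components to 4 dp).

1 1.1242 3->2
2 2.0798 2->1
3 2.5231 1->0
final: 0 4.0822

Mode 3: guard c·x = 0.7679 hit at Δt = 1.1242 (t = 1.1242), x⁻ = (0.7679) → reset → x⁺ = (0.4004), jump to mode 2
Mode 2: guard c·x = 3.6401 hit at Δt = 0.9556 (t = 2.0798), x⁻ = (3.6401) → reset → x⁺ = (4.2121), jump to mode 1
Mode 1: guard c·x = 7.2706 hit at Δt = 0.4433 (t = 2.5231), x⁻ = (7.2706) → reset → x⁺ = (6.1762), jump to mode 0
Mode 0: flow for 0.3049 to horizon, guard not reached → x = (4.0822)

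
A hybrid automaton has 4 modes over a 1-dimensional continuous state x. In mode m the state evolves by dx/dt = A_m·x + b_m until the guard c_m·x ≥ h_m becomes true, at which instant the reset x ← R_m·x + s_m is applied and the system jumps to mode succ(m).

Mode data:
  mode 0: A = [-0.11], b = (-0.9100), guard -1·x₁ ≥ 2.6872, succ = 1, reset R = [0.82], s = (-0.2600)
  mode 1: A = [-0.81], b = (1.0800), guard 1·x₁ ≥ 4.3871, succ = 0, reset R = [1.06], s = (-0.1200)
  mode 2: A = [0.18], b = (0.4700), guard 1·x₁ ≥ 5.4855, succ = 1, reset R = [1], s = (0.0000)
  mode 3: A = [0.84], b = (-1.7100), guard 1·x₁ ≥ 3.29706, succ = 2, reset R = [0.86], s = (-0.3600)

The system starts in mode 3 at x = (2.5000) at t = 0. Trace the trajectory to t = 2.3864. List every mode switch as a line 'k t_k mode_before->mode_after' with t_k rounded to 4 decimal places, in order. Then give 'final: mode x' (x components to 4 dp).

1 1.1898 3->2
final: 2 3.6980

Mode 3: guard c·x = 3.2971 hit at Δt = 1.1898 (t = 1.1898), x⁻ = (3.2971) → reset → x⁺ = (2.4755), jump to mode 2
Mode 2: flow for 1.1966 to horizon, guard not reached → x = (3.6980)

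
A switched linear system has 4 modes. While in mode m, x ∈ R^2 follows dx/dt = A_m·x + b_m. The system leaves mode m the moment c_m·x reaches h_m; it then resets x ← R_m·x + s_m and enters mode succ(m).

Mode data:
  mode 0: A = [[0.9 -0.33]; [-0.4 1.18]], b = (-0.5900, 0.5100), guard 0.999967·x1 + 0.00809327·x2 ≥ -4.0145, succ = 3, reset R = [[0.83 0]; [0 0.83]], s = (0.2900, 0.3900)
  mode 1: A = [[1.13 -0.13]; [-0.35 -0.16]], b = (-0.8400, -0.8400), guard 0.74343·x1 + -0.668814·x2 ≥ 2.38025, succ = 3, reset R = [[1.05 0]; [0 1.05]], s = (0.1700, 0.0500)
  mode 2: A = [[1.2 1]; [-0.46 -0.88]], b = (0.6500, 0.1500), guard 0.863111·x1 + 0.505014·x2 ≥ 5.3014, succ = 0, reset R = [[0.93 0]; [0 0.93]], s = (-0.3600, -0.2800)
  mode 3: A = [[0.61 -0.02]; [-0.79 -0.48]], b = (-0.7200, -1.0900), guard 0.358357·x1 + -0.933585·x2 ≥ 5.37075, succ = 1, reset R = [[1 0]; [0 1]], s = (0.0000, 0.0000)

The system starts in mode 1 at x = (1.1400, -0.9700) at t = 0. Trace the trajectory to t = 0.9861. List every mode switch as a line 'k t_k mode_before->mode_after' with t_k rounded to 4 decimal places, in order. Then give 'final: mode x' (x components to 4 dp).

1 0.6274 1->3
final: 3 2.1613 -2.3276

Mode 1: guard c·x = 2.3803 hit at Δt = 0.6274 (t = 0.6274), x⁻ = (1.7005, -1.6686) → reset → x⁺ = (1.9556, -1.7021), jump to mode 3
Mode 3: flow for 0.3587 to horizon, guard not reached → x = (2.1613, -2.3276)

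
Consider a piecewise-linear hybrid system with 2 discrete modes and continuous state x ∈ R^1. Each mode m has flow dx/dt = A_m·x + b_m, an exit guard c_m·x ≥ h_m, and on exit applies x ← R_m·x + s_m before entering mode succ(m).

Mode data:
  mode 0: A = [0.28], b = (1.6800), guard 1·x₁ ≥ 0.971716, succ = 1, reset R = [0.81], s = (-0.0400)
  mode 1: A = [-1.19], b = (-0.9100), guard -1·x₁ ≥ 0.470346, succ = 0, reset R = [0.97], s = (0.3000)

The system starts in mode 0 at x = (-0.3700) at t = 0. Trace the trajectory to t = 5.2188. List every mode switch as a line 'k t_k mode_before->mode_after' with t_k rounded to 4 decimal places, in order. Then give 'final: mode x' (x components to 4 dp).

1 0.7634 0->1
2 2.1384 1->0
3 2.7687 0->1
4 4.1437 1->0
5 4.7740 0->1
final: 1 0.1258

Mode 0: guard c·x = 0.9717 hit at Δt = 0.7634 (t = 0.7634), x⁻ = (0.9717) → reset → x⁺ = (0.7471), jump to mode 1
Mode 1: guard c·x = 0.4703 hit at Δt = 1.3750 (t = 2.1384), x⁻ = (-0.4703) → reset → x⁺ = (-0.1562), jump to mode 0
Mode 0: guard c·x = 0.9717 hit at Δt = 0.6303 (t = 2.7687), x⁻ = (0.9717) → reset → x⁺ = (0.7471), jump to mode 1
Mode 1: guard c·x = 0.4703 hit at Δt = 1.3750 (t = 4.1437), x⁻ = (-0.4703) → reset → x⁺ = (-0.1562), jump to mode 0
Mode 0: guard c·x = 0.9717 hit at Δt = 0.6303 (t = 4.7740), x⁻ = (0.9717) → reset → x⁺ = (0.7471), jump to mode 1
Mode 1: flow for 0.4448 to horizon, guard not reached → x = (0.1258)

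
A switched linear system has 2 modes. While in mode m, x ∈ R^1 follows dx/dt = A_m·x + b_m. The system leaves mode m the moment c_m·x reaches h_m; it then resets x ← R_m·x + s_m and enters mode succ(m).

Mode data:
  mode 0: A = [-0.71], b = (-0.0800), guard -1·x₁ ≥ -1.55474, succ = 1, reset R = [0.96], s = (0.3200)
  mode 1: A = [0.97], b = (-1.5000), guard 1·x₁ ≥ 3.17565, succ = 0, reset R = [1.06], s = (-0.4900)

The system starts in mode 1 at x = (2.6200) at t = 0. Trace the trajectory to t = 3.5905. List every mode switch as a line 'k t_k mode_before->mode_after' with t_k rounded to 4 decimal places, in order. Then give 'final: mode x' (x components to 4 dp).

1 0.4300 1->0
2 1.2520 0->1
3 3.1198 1->0
final: 0 2.0271

Mode 1: guard c·x = 3.1757 hit at Δt = 0.4300 (t = 0.4300), x⁻ = (3.1757) → reset → x⁺ = (2.8762), jump to mode 0
Mode 0: guard c·x = -1.5547 hit at Δt = 0.8220 (t = 1.2520), x⁻ = (1.5547) → reset → x⁺ = (1.8126), jump to mode 1
Mode 1: guard c·x = 3.1757 hit at Δt = 1.8678 (t = 3.1198), x⁻ = (3.1756) → reset → x⁺ = (2.8762), jump to mode 0
Mode 0: flow for 0.4707 to horizon, guard not reached → x = (2.0271)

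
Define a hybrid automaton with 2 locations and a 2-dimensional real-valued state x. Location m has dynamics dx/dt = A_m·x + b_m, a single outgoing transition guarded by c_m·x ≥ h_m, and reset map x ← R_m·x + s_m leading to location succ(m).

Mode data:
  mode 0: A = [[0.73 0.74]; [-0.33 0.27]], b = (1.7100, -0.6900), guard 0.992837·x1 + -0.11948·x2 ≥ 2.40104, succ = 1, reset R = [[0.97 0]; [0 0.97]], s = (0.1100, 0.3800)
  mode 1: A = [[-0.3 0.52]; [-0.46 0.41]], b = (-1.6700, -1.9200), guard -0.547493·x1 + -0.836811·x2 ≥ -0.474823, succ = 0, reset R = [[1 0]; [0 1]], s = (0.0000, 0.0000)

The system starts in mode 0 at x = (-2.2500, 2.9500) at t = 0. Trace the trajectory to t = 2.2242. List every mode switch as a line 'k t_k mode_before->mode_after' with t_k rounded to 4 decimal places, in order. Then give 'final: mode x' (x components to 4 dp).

Mode 0: guard c·x = 2.4010 hit at Δt = 1.2560 (t = 1.2560), x⁻ = (2.8086, 3.2428) → reset → x⁺ = (2.8343, 3.5255), jump to mode 1
Mode 1: flow for 0.9682 to horizon, guard not reached → x = (1.8355, 1.6368)

1 1.2560 0->1
final: 1 1.8355 1.6368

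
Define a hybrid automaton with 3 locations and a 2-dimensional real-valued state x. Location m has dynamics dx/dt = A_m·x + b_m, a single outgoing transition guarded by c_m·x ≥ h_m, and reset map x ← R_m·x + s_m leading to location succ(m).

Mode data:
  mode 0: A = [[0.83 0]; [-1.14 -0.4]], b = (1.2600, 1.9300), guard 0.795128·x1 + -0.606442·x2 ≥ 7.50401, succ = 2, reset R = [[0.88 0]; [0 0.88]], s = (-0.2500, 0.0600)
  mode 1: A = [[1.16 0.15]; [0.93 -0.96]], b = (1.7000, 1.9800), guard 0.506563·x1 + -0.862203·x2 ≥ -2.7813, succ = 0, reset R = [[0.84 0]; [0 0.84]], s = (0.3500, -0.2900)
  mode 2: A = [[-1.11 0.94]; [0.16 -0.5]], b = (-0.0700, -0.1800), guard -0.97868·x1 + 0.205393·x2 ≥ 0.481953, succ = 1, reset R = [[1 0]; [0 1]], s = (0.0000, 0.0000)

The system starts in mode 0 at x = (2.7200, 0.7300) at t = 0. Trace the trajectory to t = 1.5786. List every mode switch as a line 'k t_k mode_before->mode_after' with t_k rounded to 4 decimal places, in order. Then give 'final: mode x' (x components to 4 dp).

1 0.9233 0->2
final: 2 2.4073 -1.2233

Mode 0: guard c·x = 7.5040 hit at Δt = 0.9233 (t = 0.9233), x⁻ = (7.6017, -2.4069) → reset → x⁺ = (6.4395, -2.0581), jump to mode 2
Mode 2: flow for 0.6553 to horizon, guard not reached → x = (2.4073, -1.2233)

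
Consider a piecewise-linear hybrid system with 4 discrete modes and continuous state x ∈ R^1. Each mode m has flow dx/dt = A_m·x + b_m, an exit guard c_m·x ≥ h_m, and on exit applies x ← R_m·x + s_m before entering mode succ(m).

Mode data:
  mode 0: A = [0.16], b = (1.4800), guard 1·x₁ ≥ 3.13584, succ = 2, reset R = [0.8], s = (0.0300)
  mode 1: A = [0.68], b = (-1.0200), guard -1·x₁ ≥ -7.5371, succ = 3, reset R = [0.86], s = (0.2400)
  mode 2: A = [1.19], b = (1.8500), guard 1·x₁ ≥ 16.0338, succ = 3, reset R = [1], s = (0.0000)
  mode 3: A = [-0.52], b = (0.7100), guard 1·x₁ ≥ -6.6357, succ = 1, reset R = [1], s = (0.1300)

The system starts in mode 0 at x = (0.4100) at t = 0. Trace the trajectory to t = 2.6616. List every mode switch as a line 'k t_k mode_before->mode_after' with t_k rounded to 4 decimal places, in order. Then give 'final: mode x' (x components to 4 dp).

Mode 0: guard c·x = 3.1358 hit at Δt = 1.5535 (t = 1.5535), x⁻ = (3.1358) → reset → x⁺ = (2.5387), jump to mode 2
Mode 2: flow for 1.1081 to horizon, guard not reached → x = (13.7474)

1 1.5535 0->2
final: 2 13.7474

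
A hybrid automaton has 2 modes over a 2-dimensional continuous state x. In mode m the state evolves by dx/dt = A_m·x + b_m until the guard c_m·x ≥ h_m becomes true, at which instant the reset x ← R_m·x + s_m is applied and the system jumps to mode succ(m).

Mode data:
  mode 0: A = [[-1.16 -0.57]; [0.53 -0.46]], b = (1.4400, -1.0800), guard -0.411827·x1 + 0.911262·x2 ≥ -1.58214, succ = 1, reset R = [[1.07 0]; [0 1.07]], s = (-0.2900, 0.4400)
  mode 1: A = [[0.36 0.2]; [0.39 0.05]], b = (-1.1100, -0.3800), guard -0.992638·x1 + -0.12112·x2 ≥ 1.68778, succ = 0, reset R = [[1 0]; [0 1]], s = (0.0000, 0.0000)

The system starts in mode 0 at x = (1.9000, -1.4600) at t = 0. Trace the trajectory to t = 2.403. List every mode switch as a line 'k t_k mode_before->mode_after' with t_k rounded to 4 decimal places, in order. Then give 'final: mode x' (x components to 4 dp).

Mode 0: guard c·x = -1.5821 hit at Δt = 1.2136 (t = 1.2136), x⁻ = (1.8101, -0.9182) → reset → x⁺ = (1.6468, -0.5424), jump to mode 1
Mode 1: flow for 1.1894 to horizon, guard not reached → x = (0.7403, -0.4543)

1 1.2136 0->1
final: 1 0.7403 -0.4543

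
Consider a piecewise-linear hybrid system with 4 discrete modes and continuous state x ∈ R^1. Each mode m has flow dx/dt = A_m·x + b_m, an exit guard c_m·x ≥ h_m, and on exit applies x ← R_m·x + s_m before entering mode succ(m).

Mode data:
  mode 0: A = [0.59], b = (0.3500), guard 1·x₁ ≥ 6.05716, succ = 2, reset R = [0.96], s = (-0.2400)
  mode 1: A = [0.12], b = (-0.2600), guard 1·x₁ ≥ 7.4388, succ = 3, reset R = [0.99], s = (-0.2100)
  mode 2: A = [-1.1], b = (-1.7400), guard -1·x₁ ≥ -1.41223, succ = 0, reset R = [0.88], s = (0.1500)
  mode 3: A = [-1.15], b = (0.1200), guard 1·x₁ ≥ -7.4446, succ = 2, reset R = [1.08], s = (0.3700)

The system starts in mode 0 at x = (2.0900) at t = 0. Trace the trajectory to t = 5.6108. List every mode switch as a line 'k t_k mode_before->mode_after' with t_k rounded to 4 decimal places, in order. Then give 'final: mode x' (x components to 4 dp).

Mode 0: guard c·x = 6.0572 hit at Δt = 1.5384 (t = 1.5384), x⁻ = (6.0572) → reset → x⁺ = (5.5749), jump to mode 2
Mode 2: guard c·x = -1.4122 hit at Δt = 0.7922 (t = 2.3306), x⁻ = (1.4122) → reset → x⁺ = (1.3928), jump to mode 0
Mode 0: guard c·x = 6.0572 hit at Δt = 2.0484 (t = 4.3790), x⁻ = (6.0572) → reset → x⁺ = (5.5749), jump to mode 2
Mode 2: guard c·x = -1.4122 hit at Δt = 0.7922 (t = 5.1712), x⁻ = (1.4122) → reset → x⁺ = (1.3928), jump to mode 0
Mode 0: flow for 0.4396 to horizon, guard not reached → x = (1.9808)

1 1.5384 0->2
2 2.3306 2->0
3 4.3790 0->2
4 5.1712 2->0
final: 0 1.9808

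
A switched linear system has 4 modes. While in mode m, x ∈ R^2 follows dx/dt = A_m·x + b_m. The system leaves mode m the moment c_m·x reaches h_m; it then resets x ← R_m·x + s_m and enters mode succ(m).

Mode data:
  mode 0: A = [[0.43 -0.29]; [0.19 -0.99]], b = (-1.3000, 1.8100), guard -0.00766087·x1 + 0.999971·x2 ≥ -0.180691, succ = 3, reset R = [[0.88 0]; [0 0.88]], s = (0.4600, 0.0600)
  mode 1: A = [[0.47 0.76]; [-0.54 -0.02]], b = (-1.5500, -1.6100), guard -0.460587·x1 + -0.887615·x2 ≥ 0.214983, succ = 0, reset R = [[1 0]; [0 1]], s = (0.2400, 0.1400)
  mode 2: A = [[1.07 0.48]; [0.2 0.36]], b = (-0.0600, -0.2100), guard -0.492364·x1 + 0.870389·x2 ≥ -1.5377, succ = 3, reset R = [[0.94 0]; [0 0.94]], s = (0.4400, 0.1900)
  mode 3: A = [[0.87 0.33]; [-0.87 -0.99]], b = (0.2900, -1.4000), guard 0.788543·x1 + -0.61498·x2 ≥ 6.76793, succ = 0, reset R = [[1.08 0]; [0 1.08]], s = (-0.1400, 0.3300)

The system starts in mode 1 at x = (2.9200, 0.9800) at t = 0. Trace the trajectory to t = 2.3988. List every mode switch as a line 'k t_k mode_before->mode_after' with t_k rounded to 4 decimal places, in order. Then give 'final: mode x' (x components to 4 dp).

1 0.8082 1->0
2 1.2205 0->3
3 2.0864 3->0
final: 0 7.1498 -1.4555

Mode 1: guard c·x = 0.2150 hit at Δt = 0.8082 (t = 0.8082), x⁻ = (2.5714, -1.5765) → reset → x⁺ = (2.8114, -1.4365), jump to mode 0
Mode 0: guard c·x = -0.1807 hit at Δt = 0.4123 (t = 1.2205), x⁻ = (2.8715, -0.1587) → reset → x⁺ = (2.9869, -0.0797), jump to mode 3
Mode 3: guard c·x = 6.7679 hit at Δt = 0.8659 (t = 2.0864), x⁻ = (6.0916, -3.1944) → reset → x⁺ = (6.4389, -3.1199), jump to mode 0
Mode 0: flow for 0.3124 to horizon, guard not reached → x = (7.1498, -1.4555)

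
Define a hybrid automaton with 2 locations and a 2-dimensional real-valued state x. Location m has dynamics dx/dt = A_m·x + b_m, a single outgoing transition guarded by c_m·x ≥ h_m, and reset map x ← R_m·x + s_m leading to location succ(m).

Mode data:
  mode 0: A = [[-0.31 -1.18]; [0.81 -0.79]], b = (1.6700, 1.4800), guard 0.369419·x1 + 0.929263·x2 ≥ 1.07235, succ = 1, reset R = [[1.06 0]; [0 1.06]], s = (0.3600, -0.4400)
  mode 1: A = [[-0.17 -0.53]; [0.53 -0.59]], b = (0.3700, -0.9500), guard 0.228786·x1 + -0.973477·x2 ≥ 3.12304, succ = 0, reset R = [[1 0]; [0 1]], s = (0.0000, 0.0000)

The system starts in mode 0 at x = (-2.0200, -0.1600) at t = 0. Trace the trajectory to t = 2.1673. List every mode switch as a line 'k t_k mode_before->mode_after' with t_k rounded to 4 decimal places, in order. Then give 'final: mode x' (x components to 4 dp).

1 1.5811 0->1
final: 1 0.6890 0.1726

Mode 0: guard c·x = 1.0723 hit at Δt = 1.5811 (t = 1.5811), x⁻ = (0.2862, 1.0402) → reset → x⁺ = (0.6634, 0.6626), jump to mode 1
Mode 1: flow for 0.5862 to horizon, guard not reached → x = (0.6890, 0.1726)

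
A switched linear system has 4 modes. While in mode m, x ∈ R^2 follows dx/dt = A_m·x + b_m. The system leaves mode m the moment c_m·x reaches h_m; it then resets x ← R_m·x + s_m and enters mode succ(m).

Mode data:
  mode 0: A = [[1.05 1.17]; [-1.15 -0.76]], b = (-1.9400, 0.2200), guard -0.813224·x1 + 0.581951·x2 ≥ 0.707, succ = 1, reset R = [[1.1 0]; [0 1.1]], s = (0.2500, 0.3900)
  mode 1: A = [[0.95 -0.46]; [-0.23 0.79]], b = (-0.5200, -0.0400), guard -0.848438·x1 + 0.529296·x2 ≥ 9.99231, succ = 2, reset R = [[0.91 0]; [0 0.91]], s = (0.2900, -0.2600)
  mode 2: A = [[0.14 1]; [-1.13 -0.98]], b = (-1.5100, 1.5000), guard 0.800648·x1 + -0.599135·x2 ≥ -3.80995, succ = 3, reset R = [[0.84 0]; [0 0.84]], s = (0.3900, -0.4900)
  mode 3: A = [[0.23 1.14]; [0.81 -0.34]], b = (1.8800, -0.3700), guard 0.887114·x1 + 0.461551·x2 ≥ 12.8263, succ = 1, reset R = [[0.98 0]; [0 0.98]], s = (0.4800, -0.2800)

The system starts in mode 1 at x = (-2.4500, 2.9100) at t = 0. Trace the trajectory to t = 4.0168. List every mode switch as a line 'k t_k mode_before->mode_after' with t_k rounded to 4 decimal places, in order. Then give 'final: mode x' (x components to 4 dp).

Mode 1: guard c·x = 9.9923 hit at Δt = 0.7646 (t = 0.7646), x⁻ = (-7.8119, 6.3563) → reset → x⁺ = (-6.8188, 5.5243), jump to mode 2
Mode 2: guard c·x = -3.8100 hit at Δt = 1.4508 (t = 2.2154), x⁻ = (-0.8265, 5.2546) → reset → x⁺ = (-0.3043, 3.9238), jump to mode 3
Mode 3: guard c·x = 12.8263 hit at Δt = 1.4243 (t = 3.6397), x⁻ = (10.9827, 6.6804) → reset → x⁺ = (11.2431, 6.2668), jump to mode 1
Mode 1: flow for 0.3771 to horizon, guard not reached → x = (14.4576, 7.1421)

1 0.7646 1->2
2 2.2154 2->3
3 3.6397 3->1
final: 1 14.4576 7.1421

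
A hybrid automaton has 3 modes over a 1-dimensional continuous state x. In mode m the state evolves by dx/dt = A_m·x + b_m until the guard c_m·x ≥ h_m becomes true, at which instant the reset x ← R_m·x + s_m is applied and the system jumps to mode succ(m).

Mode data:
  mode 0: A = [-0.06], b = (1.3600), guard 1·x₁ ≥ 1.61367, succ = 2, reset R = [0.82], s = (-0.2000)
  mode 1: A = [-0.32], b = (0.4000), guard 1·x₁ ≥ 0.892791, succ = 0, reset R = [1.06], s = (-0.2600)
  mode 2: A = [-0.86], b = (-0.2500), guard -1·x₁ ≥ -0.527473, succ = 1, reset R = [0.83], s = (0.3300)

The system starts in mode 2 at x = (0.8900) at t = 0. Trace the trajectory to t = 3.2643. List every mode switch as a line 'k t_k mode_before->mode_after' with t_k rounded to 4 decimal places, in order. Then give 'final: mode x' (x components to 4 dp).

Mode 2: guard c·x = -0.5275 hit at Δt = 0.4265 (t = 0.4265), x⁻ = (0.5275) → reset → x⁺ = (0.7678), jump to mode 1
Mode 1: guard c·x = 0.8928 hit at Δt = 0.9376 (t = 1.3641), x⁻ = (0.8928) → reset → x⁺ = (0.6864), jump to mode 0
Mode 0: guard c·x = 1.6137 hit at Δt = 0.7184 (t = 2.0825), x⁻ = (1.6137) → reset → x⁺ = (1.1232), jump to mode 2
Mode 2: guard c·x = -0.5275 hit at Δt = 0.6361 (t = 2.7186), x⁻ = (0.5275) → reset → x⁺ = (0.7678), jump to mode 1
Mode 1: flow for 0.5457 to horizon, guard not reached → x = (0.8451)

1 0.4265 2->1
2 1.3641 1->0
3 2.0825 0->2
4 2.7186 2->1
final: 1 0.8451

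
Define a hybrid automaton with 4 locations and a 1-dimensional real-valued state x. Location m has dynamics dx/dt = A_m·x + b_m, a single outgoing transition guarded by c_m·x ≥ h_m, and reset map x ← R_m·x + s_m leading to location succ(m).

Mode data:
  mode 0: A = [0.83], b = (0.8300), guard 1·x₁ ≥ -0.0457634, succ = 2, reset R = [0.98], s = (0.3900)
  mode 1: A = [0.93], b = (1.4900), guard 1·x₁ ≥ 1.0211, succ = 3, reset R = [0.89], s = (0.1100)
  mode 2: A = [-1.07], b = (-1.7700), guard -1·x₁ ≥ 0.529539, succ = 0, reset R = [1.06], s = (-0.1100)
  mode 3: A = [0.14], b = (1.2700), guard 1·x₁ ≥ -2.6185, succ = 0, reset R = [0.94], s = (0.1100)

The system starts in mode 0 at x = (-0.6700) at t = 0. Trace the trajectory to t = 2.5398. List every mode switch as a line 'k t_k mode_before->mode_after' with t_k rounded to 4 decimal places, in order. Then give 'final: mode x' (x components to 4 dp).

1 1.2793 0->2
2 1.8170 2->0
final: 0 -0.4011

Mode 0: guard c·x = -0.0458 hit at Δt = 1.2793 (t = 1.2793), x⁻ = (-0.0458) → reset → x⁺ = (0.3452), jump to mode 2
Mode 2: guard c·x = 0.5295 hit at Δt = 0.5377 (t = 1.8170), x⁻ = (-0.5295) → reset → x⁺ = (-0.6713), jump to mode 0
Mode 0: flow for 0.7228 to horizon, guard not reached → x = (-0.4011)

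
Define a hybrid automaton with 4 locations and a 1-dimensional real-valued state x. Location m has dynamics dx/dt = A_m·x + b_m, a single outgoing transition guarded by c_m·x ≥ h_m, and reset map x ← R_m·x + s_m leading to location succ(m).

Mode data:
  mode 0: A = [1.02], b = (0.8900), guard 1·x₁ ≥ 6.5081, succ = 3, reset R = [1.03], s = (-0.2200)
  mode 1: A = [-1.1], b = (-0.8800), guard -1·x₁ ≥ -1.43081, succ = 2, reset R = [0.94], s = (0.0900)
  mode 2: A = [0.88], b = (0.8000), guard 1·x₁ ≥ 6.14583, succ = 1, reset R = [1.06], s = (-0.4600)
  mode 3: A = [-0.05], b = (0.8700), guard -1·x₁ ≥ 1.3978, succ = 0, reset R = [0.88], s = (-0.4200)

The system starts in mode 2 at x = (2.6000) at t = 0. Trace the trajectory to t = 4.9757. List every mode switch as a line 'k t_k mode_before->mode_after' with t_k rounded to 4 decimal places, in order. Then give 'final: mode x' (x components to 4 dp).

1 0.7936 2->1
2 1.8141 1->2
3 3.0662 2->1
4 4.0867 1->2
final: 2 4.2163

Mode 2: guard c·x = 6.1458 hit at Δt = 0.7936 (t = 0.7936), x⁻ = (6.1458) → reset → x⁺ = (6.0546), jump to mode 1
Mode 1: guard c·x = -1.4308 hit at Δt = 1.0205 (t = 1.8141), x⁻ = (1.4308) → reset → x⁺ = (1.4350), jump to mode 2
Mode 2: guard c·x = 6.1458 hit at Δt = 1.2521 (t = 3.0662), x⁻ = (6.1458) → reset → x⁺ = (6.0546), jump to mode 1
Mode 1: guard c·x = -1.4308 hit at Δt = 1.0205 (t = 4.0867), x⁻ = (1.4308) → reset → x⁺ = (1.4350), jump to mode 2
Mode 2: flow for 0.8890 to horizon, guard not reached → x = (4.2163)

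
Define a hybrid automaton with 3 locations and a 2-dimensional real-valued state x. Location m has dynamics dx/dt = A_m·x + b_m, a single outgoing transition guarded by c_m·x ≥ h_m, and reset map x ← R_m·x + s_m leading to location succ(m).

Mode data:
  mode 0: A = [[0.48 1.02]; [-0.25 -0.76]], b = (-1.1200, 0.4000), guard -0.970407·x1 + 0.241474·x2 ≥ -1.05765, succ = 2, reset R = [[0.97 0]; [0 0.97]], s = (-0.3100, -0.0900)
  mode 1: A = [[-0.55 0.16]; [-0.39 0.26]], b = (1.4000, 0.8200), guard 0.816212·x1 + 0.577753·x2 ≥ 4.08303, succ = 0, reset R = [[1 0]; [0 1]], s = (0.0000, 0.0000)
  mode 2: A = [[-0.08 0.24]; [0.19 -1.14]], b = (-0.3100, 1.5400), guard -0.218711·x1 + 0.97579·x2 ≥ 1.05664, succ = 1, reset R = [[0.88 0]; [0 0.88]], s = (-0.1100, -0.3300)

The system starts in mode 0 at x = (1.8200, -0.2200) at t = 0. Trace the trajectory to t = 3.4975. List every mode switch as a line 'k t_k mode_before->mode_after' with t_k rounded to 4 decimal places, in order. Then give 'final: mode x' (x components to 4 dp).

Mode 0: guard c·x = -1.0576 hit at Δt = 1.3395 (t = 1.3395), x⁻ = (1.0802, -0.0390) → reset → x⁺ = (0.7378, -0.1278), jump to mode 2
Mode 2: guard c·x = 1.0566 hit at Δt = 1.5982 (t = 2.9377), x⁻ = (0.4492, 1.1835) → reset → x⁺ = (0.2853, 0.7115), jump to mode 1
Mode 1: flow for 0.5598 to horizon, guard not reached → x = (0.9582, 1.1697)

1 1.3395 0->2
2 2.9377 2->1
final: 1 0.9582 1.1697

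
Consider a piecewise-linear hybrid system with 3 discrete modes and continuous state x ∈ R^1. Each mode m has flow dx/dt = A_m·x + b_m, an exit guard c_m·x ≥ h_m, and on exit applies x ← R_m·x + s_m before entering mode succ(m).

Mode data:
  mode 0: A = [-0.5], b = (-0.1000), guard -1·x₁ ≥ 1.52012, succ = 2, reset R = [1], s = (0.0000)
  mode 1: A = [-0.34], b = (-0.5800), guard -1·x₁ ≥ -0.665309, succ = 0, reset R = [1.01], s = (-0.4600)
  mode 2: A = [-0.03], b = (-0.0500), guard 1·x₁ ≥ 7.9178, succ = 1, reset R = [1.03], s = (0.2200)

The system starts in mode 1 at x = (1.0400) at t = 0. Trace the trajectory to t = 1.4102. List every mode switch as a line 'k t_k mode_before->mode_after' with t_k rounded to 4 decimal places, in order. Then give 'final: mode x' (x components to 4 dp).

1 0.4315 1->0
final: 0 0.0525

Mode 1: guard c·x = -0.6653 hit at Δt = 0.4315 (t = 0.4315), x⁻ = (0.6653) → reset → x⁺ = (0.2120), jump to mode 0
Mode 0: flow for 0.9787 to horizon, guard not reached → x = (0.0525)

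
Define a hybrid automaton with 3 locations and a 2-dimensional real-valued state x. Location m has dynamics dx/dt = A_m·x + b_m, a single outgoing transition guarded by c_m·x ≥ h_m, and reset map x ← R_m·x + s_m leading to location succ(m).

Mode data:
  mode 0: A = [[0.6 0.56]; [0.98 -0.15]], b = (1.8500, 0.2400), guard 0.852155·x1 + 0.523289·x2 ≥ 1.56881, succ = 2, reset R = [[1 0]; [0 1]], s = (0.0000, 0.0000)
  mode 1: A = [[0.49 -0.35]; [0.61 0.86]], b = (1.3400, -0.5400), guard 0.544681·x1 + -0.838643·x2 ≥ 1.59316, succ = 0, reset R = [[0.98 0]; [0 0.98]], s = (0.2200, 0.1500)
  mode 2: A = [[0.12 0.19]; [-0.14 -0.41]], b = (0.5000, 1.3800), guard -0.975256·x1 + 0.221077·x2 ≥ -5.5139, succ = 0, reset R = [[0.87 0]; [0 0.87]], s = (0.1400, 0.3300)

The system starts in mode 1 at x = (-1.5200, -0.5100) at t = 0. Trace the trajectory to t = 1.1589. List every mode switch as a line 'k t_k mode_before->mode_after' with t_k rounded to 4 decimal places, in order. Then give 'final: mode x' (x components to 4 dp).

1 0.7458 1->0
final: 0 -0.1119 -1.9529

Mode 1: guard c·x = 1.5932 hit at Δt = 0.7458 (t = 0.7458), x⁻ = (-0.5805, -2.2767) → reset → x⁺ = (-0.3489, -2.0812), jump to mode 0
Mode 0: flow for 0.4131 to horizon, guard not reached → x = (-0.1119, -1.9529)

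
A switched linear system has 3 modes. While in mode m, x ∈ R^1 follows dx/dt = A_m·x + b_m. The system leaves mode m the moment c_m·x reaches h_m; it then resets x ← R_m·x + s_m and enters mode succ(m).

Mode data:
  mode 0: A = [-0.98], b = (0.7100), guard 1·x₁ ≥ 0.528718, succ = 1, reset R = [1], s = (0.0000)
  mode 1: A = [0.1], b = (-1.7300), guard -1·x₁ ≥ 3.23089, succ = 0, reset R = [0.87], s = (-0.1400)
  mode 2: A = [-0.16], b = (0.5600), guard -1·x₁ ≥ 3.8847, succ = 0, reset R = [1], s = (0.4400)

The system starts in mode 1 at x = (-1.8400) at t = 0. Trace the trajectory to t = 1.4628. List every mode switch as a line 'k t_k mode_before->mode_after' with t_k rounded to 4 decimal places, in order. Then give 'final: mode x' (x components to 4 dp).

Mode 1: guard c·x = 3.2309 hit at Δt = 0.7015 (t = 0.7015), x⁻ = (-3.2309) → reset → x⁺ = (-2.9509), jump to mode 0
Mode 0: flow for 0.7613 to horizon, guard not reached → x = (-1.0185)

1 0.7015 1->0
final: 0 -1.0185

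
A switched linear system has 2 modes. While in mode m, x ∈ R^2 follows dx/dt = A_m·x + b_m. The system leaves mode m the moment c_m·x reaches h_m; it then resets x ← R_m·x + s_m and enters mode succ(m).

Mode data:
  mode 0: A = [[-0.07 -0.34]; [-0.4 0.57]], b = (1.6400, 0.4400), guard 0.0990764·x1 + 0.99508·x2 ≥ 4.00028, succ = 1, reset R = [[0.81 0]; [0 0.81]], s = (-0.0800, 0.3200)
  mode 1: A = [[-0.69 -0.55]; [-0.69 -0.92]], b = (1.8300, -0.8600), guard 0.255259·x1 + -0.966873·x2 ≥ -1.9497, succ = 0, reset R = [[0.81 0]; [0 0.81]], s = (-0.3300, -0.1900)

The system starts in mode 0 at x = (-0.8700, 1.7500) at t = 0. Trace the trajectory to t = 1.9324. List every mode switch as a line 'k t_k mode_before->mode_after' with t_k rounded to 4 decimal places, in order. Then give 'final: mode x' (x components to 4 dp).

1 1.0325 0->1
2 1.5069 1->0
final: 0 0.1203 2.0724

Mode 0: guard c·x = 4.0003 hit at Δt = 1.0325 (t = 1.0325), x⁻ = (-0.1307, 4.0331) → reset → x⁺ = (-0.1859, 3.5868), jump to mode 1
Mode 1: guard c·x = -1.9497 hit at Δt = 0.4744 (t = 1.5069), x⁻ = (0.0038, 2.0175) → reset → x⁺ = (-0.3269, 1.4442), jump to mode 0
Mode 0: flow for 0.4255 to horizon, guard not reached → x = (0.1203, 2.0724)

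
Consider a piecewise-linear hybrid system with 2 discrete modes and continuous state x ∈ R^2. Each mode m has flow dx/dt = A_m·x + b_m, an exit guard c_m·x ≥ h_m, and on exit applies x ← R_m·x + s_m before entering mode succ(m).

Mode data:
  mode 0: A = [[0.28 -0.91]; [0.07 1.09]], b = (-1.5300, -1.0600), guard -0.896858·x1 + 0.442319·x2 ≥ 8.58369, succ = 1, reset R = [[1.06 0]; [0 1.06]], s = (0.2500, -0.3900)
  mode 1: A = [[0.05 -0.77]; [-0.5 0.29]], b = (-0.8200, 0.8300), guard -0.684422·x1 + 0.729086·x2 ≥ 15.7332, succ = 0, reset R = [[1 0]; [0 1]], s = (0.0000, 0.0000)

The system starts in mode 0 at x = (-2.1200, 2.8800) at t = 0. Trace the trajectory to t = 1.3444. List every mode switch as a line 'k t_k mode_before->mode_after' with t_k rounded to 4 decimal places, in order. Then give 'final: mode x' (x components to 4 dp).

1 0.7863 0->1
final: 1 -10.9040 9.1046

Mode 0: guard c·x = 8.5837 hit at Δt = 0.7863 (t = 0.7863), x⁻ = (-7.0472, 5.1170) → reset → x⁺ = (-7.2200, 5.0341), jump to mode 1
Mode 1: flow for 0.5581 to horizon, guard not reached → x = (-10.9040, 9.1046)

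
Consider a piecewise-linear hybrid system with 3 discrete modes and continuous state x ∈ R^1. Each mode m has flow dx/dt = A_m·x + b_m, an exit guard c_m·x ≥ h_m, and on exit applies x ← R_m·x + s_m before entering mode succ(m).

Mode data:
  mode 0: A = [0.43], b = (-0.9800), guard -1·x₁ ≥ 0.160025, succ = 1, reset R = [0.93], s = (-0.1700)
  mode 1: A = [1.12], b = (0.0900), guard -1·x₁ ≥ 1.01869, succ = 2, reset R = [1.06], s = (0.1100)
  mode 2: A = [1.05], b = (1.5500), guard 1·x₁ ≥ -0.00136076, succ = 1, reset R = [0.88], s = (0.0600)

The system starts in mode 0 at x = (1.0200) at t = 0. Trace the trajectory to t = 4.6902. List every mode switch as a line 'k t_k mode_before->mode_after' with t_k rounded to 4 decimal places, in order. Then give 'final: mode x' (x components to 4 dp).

Mode 0: guard c·x = 0.1600 hit at Δt = 1.5378 (t = 1.5378), x⁻ = (-0.1600) → reset → x⁺ = (-0.3188), jump to mode 1
Mode 1: guard c·x = 1.0187 hit at Δt = 1.2231 (t = 2.7609), x⁻ = (-1.0187) → reset → x⁺ = (-0.9698), jump to mode 2
Mode 2: guard c·x = -0.0014 hit at Δt = 1.0181 (t = 3.7790), x⁻ = (-0.0014) → reset → x⁺ = (0.0588), jump to mode 1
Mode 1: flow for 0.9112 to horizon, guard not reached → x = (0.3058)

1 1.5378 0->1
2 2.7609 1->2
3 3.7790 2->1
final: 1 0.3058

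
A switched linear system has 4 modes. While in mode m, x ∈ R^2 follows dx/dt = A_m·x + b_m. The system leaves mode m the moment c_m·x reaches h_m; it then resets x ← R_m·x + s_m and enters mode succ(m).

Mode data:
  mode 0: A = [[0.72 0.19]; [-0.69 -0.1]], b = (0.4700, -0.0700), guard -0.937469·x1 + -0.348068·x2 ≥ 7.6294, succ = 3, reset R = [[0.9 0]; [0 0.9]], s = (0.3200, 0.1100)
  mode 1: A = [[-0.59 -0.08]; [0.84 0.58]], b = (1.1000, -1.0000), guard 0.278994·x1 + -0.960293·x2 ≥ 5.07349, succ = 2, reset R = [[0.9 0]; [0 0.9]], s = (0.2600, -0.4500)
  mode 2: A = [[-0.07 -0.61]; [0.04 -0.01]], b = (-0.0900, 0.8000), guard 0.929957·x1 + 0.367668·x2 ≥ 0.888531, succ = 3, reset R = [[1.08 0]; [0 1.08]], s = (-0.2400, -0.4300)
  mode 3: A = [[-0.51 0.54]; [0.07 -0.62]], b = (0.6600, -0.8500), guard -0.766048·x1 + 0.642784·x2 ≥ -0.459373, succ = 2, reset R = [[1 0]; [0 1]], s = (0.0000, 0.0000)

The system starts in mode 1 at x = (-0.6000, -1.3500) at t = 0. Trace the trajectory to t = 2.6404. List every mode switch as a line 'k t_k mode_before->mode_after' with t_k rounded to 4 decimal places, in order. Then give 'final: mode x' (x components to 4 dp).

1 1.4378 1->2
2 2.0014 2->3
final: 3 0.9797 -3.8760

Mode 1: guard c·x = 5.0735 hit at Δt = 1.4378 (t = 1.4378), x⁻ = (1.0675, -4.9731) → reset → x⁺ = (1.2208, -4.9258), jump to mode 2
Mode 2: guard c·x = 0.8885 hit at Δt = 0.5636 (t = 2.0014), x⁻ = (2.6966, -4.4040) → reset → x⁺ = (2.6724, -5.1863), jump to mode 3
Mode 3: flow for 0.6390 to horizon, guard not reached → x = (0.9797, -3.8760)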